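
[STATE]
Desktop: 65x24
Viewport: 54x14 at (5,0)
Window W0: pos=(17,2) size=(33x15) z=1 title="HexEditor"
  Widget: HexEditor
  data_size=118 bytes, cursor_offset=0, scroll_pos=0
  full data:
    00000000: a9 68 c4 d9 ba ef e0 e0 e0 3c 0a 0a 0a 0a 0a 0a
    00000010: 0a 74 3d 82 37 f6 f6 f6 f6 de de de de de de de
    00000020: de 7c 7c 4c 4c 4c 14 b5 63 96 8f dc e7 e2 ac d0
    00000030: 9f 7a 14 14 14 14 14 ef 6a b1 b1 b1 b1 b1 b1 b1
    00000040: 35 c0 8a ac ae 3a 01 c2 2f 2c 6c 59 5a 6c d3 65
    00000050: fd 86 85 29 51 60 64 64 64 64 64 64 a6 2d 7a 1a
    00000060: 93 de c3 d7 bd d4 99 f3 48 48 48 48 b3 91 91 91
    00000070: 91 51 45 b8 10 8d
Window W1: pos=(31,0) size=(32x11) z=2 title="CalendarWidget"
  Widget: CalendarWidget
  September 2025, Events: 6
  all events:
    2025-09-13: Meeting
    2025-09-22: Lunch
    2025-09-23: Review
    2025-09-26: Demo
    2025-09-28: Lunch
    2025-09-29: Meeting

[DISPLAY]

                          ┏━━━━━━━━━━━━━━━━━━━━━━━━━━━
                          ┃ CalendarWidget            
            ┏━━━━━━━━━━━━━┠───────────────────────────
            ┃ HexEditor   ┃        September 2025     
            ┠─────────────┃Mo Tu We Th Fr Sa Su       
            ┃00000000  A9 ┃ 1  2  3  4  5  6  7       
            ┃00000010  0a ┃ 8  9 10 11 12 13* 14      
            ┃00000020  de ┃15 16 17 18 19 20 21       
            ┃00000030  9f ┃22* 23* 24 25 26* 27 28*   
            ┃00000040  35 ┃29* 30                     
            ┃00000050  fd ┗━━━━━━━━━━━━━━━━━━━━━━━━━━━
            ┃00000060  93 de c3 d7 bd d4 99 ┃         
            ┃00000070  91 51 45 b8 10 8d    ┃         
            ┃                               ┃         


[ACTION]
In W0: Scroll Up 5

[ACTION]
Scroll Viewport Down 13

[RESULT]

            ┃00000050  fd ┗━━━━━━━━━━━━━━━━━━━━━━━━━━━
            ┃00000060  93 de c3 d7 bd d4 99 ┃         
            ┃00000070  91 51 45 b8 10 8d    ┃         
            ┃                               ┃         
            ┃                               ┃         
            ┃                               ┃         
            ┗━━━━━━━━━━━━━━━━━━━━━━━━━━━━━━━┛         
                                                      
                                                      
                                                      
                                                      
                                                      
                                                      
                                                      


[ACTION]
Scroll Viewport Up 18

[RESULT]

                          ┏━━━━━━━━━━━━━━━━━━━━━━━━━━━
                          ┃ CalendarWidget            
            ┏━━━━━━━━━━━━━┠───────────────────────────
            ┃ HexEditor   ┃        September 2025     
            ┠─────────────┃Mo Tu We Th Fr Sa Su       
            ┃00000000  A9 ┃ 1  2  3  4  5  6  7       
            ┃00000010  0a ┃ 8  9 10 11 12 13* 14      
            ┃00000020  de ┃15 16 17 18 19 20 21       
            ┃00000030  9f ┃22* 23* 24 25 26* 27 28*   
            ┃00000040  35 ┃29* 30                     
            ┃00000050  fd ┗━━━━━━━━━━━━━━━━━━━━━━━━━━━
            ┃00000060  93 de c3 d7 bd d4 99 ┃         
            ┃00000070  91 51 45 b8 10 8d    ┃         
            ┃                               ┃         


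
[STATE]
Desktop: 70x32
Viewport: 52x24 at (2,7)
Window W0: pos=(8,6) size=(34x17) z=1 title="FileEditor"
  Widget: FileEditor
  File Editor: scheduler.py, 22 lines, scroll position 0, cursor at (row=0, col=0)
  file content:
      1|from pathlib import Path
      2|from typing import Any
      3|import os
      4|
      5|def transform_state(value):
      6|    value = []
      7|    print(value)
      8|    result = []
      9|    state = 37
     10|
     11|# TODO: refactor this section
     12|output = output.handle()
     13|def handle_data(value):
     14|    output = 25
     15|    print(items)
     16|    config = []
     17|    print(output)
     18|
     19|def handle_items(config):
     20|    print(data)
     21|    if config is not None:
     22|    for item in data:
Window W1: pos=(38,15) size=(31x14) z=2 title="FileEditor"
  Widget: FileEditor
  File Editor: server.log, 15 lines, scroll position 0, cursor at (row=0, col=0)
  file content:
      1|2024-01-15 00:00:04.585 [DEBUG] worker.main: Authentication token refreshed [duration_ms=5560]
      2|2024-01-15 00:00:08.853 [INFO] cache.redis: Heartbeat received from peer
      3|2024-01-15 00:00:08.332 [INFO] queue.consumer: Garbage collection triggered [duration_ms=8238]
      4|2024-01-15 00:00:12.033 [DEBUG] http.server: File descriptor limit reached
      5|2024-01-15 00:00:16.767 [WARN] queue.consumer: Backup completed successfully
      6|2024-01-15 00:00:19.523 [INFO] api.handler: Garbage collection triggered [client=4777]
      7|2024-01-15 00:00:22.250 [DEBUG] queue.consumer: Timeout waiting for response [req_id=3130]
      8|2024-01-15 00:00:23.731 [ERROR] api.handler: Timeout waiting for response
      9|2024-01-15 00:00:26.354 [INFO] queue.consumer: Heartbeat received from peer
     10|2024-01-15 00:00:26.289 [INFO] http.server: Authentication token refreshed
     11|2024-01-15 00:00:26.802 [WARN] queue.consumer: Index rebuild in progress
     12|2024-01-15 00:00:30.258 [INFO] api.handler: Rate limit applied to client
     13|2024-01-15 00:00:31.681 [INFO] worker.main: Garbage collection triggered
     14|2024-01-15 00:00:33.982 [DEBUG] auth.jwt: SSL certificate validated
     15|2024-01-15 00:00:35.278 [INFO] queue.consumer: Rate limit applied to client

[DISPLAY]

      ┃ FileEditor                     ┃            
      ┠────────────────────────────────┨            
      ┃█rom pathlib import Path       ▲┃            
      ┃from typing import Any         █┃            
      ┃import os                      ░┃            
      ┃                               ░┃            
      ┃def transform_state(value):    ░┃            
      ┃    value = []                 ░┃            
      ┃    print(value)             ┏━━━━━━━━━━━━━━━
      ┃    result = []              ┃ FileEditor    
      ┃    state = 37               ┠───────────────
      ┃                             ┃█024-01-15 00:0
      ┃# TODO: refactor this section┃2024-01-15 00:0
      ┃output = output.handle()     ┃2024-01-15 00:0
      ┃def handle_data(value):      ┃2024-01-15 00:0
      ┗━━━━━━━━━━━━━━━━━━━━━━━━━━━━━┃2024-01-15 00:0
                                    ┃2024-01-15 00:0
                                    ┃2024-01-15 00:0
                                    ┃2024-01-15 00:0
                                    ┃2024-01-15 00:0
                                    ┃2024-01-15 00:0
                                    ┗━━━━━━━━━━━━━━━
                                                    
                                                    


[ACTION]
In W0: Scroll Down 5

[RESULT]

      ┃ FileEditor                     ┃            
      ┠────────────────────────────────┨            
      ┃    value = []                 ▲┃            
      ┃    print(value)               ░┃            
      ┃    result = []                ░┃            
      ┃    state = 37                 ░┃            
      ┃                               ░┃            
      ┃# TODO: refactor this section  ░┃            
      ┃output = output.handle()     ┏━━━━━━━━━━━━━━━
      ┃def handle_data(value):      ┃ FileEditor    
      ┃    output = 25              ┠───────────────
      ┃    print(items)             ┃█024-01-15 00:0
      ┃    config = []              ┃2024-01-15 00:0
      ┃    print(output)            ┃2024-01-15 00:0
      ┃                             ┃2024-01-15 00:0
      ┗━━━━━━━━━━━━━━━━━━━━━━━━━━━━━┃2024-01-15 00:0
                                    ┃2024-01-15 00:0
                                    ┃2024-01-15 00:0
                                    ┃2024-01-15 00:0
                                    ┃2024-01-15 00:0
                                    ┃2024-01-15 00:0
                                    ┗━━━━━━━━━━━━━━━
                                                    
                                                    


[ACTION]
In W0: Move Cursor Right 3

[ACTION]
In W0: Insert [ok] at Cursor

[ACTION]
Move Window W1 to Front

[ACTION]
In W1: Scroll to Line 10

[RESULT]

      ┃ FileEditor                     ┃            
      ┠────────────────────────────────┨            
      ┃    value = []                 ▲┃            
      ┃    print(value)               ░┃            
      ┃    result = []                ░┃            
      ┃    state = 37                 ░┃            
      ┃                               ░┃            
      ┃# TODO: refactor this section  ░┃            
      ┃output = output.handle()     ┏━━━━━━━━━━━━━━━
      ┃def handle_data(value):      ┃ FileEditor    
      ┃    output = 25              ┠───────────────
      ┃    print(items)             ┃2024-01-15 00:0
      ┃    config = []              ┃2024-01-15 00:0
      ┃    print(output)            ┃2024-01-15 00:0
      ┃                             ┃2024-01-15 00:0
      ┗━━━━━━━━━━━━━━━━━━━━━━━━━━━━━┃2024-01-15 00:0
                                    ┃2024-01-15 00:0
                                    ┃2024-01-15 00:0
                                    ┃2024-01-15 00:0
                                    ┃2024-01-15 00:0
                                    ┃2024-01-15 00:0
                                    ┗━━━━━━━━━━━━━━━
                                                    
                                                    


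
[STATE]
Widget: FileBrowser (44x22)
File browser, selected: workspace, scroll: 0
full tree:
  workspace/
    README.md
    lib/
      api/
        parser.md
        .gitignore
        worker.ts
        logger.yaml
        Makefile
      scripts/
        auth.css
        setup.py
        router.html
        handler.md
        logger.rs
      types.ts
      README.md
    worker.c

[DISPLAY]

> [-] workspace/                            
    README.md                               
    [+] lib/                                
    worker.c                                
                                            
                                            
                                            
                                            
                                            
                                            
                                            
                                            
                                            
                                            
                                            
                                            
                                            
                                            
                                            
                                            
                                            
                                            


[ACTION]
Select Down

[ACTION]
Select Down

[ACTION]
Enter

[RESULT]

  [-] workspace/                            
    README.md                               
  > [-] lib/                                
      [+] api/                              
      [+] scripts/                          
      types.ts                              
      README.md                             
    worker.c                                
                                            
                                            
                                            
                                            
                                            
                                            
                                            
                                            
                                            
                                            
                                            
                                            
                                            
                                            


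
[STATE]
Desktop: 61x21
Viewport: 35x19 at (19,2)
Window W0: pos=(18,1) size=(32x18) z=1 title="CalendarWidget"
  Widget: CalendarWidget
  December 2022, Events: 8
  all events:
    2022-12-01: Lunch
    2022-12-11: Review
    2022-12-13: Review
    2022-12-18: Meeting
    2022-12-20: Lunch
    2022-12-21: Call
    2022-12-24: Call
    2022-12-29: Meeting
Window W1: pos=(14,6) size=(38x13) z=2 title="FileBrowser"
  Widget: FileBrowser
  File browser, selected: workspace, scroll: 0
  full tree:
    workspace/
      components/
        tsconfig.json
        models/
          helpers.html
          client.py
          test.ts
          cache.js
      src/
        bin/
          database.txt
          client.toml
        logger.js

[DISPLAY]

 CalendarWidget               ┃    
──────────────────────────────┨    
        December 2022         ┃    
Mo Tu We Th Fr Sa Su          ┃    
━━━━━━━━━━━━━━━━━━━━━━━━━━━━━━━━┓  
eBrowser                        ┃  
────────────────────────────────┨  
] workspace/                    ┃  
[+] components/                 ┃  
[+] src/                        ┃  
                                ┃  
                                ┃  
                                ┃  
                                ┃  
                                ┃  
                                ┃  
━━━━━━━━━━━━━━━━━━━━━━━━━━━━━━━━┛  
                                   
                                   


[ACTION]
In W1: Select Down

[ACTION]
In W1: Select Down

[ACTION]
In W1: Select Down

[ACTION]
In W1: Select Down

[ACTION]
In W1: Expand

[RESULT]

 CalendarWidget               ┃    
──────────────────────────────┨    
        December 2022         ┃    
Mo Tu We Th Fr Sa Su          ┃    
━━━━━━━━━━━━━━━━━━━━━━━━━━━━━━━━┓  
eBrowser                        ┃  
────────────────────────────────┨  
] workspace/                    ┃  
[+] components/                 ┃  
[-] src/                        ┃  
  [+] bin/                      ┃  
  logger.js                     ┃  
                                ┃  
                                ┃  
                                ┃  
                                ┃  
━━━━━━━━━━━━━━━━━━━━━━━━━━━━━━━━┛  
                                   
                                   


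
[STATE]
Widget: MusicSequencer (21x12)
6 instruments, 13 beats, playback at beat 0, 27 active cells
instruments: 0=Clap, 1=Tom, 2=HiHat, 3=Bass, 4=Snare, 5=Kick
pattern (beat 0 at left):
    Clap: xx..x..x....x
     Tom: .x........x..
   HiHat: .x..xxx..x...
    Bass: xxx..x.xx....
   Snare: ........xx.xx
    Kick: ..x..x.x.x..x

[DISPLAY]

      ▼123456789012  
  Clap██··█··█····█  
   Tom·█········█··  
 HiHat·█··███··█···  
  Bass███··█·██····  
 Snare········██·██  
  Kick··█··█·█·█··█  
                     
                     
                     
                     
                     


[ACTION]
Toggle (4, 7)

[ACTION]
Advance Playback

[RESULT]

      0▼23456789012  
  Clap██··█··█····█  
   Tom·█········█··  
 HiHat·█··███··█···  
  Bass███··█·██····  
 Snare·······███·██  
  Kick··█··█·█·█··█  
                     
                     
                     
                     
                     


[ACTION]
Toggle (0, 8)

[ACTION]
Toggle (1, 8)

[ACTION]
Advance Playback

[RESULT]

      01▼3456789012  
  Clap██··█··██···█  
   Tom·█······█·█··  
 HiHat·█··███··█···  
  Bass███··█·██····  
 Snare·······███·██  
  Kick··█··█·█·█··█  
                     
                     
                     
                     
                     


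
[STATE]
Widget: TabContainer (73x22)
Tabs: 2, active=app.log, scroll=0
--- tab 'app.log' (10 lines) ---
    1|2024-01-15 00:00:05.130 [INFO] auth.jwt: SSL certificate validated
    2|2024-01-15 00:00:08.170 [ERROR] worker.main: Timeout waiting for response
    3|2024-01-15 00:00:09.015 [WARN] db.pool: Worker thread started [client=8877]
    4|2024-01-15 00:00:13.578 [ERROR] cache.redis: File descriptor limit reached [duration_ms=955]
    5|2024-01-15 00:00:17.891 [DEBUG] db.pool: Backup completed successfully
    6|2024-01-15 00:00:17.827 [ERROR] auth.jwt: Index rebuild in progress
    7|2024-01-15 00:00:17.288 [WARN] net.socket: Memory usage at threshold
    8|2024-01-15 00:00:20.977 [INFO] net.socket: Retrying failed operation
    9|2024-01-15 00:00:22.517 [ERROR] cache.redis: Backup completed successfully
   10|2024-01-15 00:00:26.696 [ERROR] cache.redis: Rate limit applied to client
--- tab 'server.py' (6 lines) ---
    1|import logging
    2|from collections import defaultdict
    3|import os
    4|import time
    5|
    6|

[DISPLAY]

[app.log]│ server.py                                                     
─────────────────────────────────────────────────────────────────────────
2024-01-15 00:00:05.130 [INFO] auth.jwt: SSL certificate validated       
2024-01-15 00:00:08.170 [ERROR] worker.main: Timeout waiting for response
2024-01-15 00:00:09.015 [WARN] db.pool: Worker thread started [client=887
2024-01-15 00:00:13.578 [ERROR] cache.redis: File descriptor limit reache
2024-01-15 00:00:17.891 [DEBUG] db.pool: Backup completed successfully   
2024-01-15 00:00:17.827 [ERROR] auth.jwt: Index rebuild in progress      
2024-01-15 00:00:17.288 [WARN] net.socket: Memory usage at threshold     
2024-01-15 00:00:20.977 [INFO] net.socket: Retrying failed operation     
2024-01-15 00:00:22.517 [ERROR] cache.redis: Backup completed successfull
2024-01-15 00:00:26.696 [ERROR] cache.redis: Rate limit applied to client
                                                                         
                                                                         
                                                                         
                                                                         
                                                                         
                                                                         
                                                                         
                                                                         
                                                                         
                                                                         


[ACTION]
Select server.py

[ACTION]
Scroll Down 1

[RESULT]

 app.log │[server.py]                                                    
─────────────────────────────────────────────────────────────────────────
from collections import defaultdict                                      
import os                                                                
import time                                                              
                                                                         
                                                                         
                                                                         
                                                                         
                                                                         
                                                                         
                                                                         
                                                                         
                                                                         
                                                                         
                                                                         
                                                                         
                                                                         
                                                                         
                                                                         
                                                                         
                                                                         


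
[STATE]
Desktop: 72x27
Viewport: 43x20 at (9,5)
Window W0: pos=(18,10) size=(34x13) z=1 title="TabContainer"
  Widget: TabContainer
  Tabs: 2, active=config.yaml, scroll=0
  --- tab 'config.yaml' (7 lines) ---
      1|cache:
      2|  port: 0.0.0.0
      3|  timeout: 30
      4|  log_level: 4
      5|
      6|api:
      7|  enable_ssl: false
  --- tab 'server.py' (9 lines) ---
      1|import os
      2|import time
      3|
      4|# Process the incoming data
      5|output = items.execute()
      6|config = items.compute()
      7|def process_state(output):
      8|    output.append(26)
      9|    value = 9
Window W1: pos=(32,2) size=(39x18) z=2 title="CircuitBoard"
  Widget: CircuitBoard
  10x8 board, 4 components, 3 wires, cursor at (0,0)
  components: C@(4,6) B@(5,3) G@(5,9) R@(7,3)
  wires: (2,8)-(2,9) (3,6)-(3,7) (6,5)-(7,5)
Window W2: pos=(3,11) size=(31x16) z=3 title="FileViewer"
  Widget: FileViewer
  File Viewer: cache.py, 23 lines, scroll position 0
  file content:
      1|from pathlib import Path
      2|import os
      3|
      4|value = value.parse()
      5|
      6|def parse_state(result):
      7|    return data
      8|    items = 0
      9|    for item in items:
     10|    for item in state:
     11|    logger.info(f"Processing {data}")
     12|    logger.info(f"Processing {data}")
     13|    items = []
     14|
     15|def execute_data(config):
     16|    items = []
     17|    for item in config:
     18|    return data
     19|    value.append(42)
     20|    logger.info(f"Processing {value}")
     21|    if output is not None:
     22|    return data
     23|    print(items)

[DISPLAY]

                       ┃   0 1 2 3 4 5 6 7 
                       ┃0  [.]             
                       ┃                   
                       ┃1                  
                       ┃                   
         ┏━━━━━━━━━━━━━┃2                  
━━━━━━━━━━━━━━━━━━━━━━━━┓                  
Viewer                  ┃                  
────────────────────────┨                  
pathlib import Path    ▲┃                  
t os                   █┃                  
                       ░┃               B  
 = value.parse()       ░┃                  
                       ░┃                  
arse_state(result):    ░┃━━━━━━━━━━━━━━━━━━
eturn data             ░┃                 ┃
tems = 0               ░┃alse             ┃
or item in items:      ░┃━━━━━━━━━━━━━━━━━┛
or item in state:      ░┃                  
ogger.info(f"Processing░┃                  


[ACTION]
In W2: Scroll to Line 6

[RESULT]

                       ┃   0 1 2 3 4 5 6 7 
                       ┃0  [.]             
                       ┃                   
                       ┃1                  
                       ┃                   
         ┏━━━━━━━━━━━━━┃2                  
━━━━━━━━━━━━━━━━━━━━━━━━┓                  
Viewer                  ┃                  
────────────────────────┨                  
arse_state(result):    ▲┃                  
eturn data             ░┃                  
tems = 0               ░┃               B  
or item in items:      ░┃                  
or item in state:      ░┃                  
ogger.info(f"Processing█┃━━━━━━━━━━━━━━━━━━
ogger.info(f"Processing░┃                 ┃
tems = []              ░┃alse             ┃
                       ░┃━━━━━━━━━━━━━━━━━┛
xecute_data(config):   ░┃                  
tems = []              ░┃                  


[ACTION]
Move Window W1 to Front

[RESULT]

                       ┃   0 1 2 3 4 5 6 7 
                       ┃0  [.]             
                       ┃                   
                       ┃1                  
                       ┃                   
         ┏━━━━━━━━━━━━━┃2                  
━━━━━━━━━━━━━━━━━━━━━━━┃                   
Viewer                 ┃3                  
───────────────────────┃                   
arse_state(result):    ┃4                  
eturn data             ┃                   
tems = 0               ┃5               B  
or item in items:      ┃                   
or item in state:      ┃6                  
ogger.info(f"Processing┗━━━━━━━━━━━━━━━━━━━
ogger.info(f"Processing░┃                 ┃
tems = []              ░┃alse             ┃
                       ░┃━━━━━━━━━━━━━━━━━┛
xecute_data(config):   ░┃                  
tems = []              ░┃                  


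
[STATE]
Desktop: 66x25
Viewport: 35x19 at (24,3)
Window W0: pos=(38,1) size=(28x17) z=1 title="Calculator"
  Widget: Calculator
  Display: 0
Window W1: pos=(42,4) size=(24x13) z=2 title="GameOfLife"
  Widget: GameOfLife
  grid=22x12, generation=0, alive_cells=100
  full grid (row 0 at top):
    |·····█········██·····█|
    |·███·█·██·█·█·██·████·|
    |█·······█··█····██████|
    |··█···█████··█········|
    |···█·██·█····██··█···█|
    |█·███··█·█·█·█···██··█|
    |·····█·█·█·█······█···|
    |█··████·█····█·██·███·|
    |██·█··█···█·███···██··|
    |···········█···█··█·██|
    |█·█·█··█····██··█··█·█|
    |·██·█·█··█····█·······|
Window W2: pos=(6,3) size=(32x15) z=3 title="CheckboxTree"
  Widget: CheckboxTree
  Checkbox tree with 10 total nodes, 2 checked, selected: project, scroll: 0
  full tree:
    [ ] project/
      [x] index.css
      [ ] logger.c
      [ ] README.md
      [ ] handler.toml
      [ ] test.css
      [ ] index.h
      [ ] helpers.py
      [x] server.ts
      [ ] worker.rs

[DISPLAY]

━━━━━━━━━━━━━┓┠────────────────────
             ┃┃   ┏━━━━━━━━━━━━━━━━
─────────────┨┃┌──┃ GameOfLife     
             ┃┃│ 7┠────────────────
             ┃┃├──┃Gen: 0          
             ┃┃│ 4┃█·······█··█····
             ┃┃├──┃··█···█████··█··
ml           ┃┃│ 1┃···█·██·█····██·
             ┃┃├──┃█·███··█·█·█·█··
             ┃┃│ 0┃·····█·█·█·█····
             ┃┃├──┃█··████·█····█·█
             ┃┃│ C┃██·█··█···█·███·
             ┃┃└──┃···········█···█
             ┃┃   ┗━━━━━━━━━━━━━━━━
━━━━━━━━━━━━━┛┗━━━━━━━━━━━━━━━━━━━━
                                   
                                   
                                   
                                   


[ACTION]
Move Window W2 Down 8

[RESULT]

              ┠────────────────────
              ┃   ┏━━━━━━━━━━━━━━━━
              ┃┌──┃ GameOfLife     
              ┃│ 7┠────────────────
              ┃├──┃Gen: 0          
              ┃│ 4┃█·······█··█····
              ┃├──┃··█···█████··█··
━━━━━━━━━━━━━┓┃│ 1┃···█·██·█····██·
             ┃┃├──┃█·███··█·█·█·█··
─────────────┨┃│ 0┃·····█·█·█·█····
             ┃┃├──┃█··████·█····█·█
             ┃┃│ C┃██·█··█···█·███·
             ┃┃└──┃···········█···█
             ┃┃   ┗━━━━━━━━━━━━━━━━
ml           ┃┗━━━━━━━━━━━━━━━━━━━━
             ┃                     
             ┃                     
             ┃                     
             ┃                     


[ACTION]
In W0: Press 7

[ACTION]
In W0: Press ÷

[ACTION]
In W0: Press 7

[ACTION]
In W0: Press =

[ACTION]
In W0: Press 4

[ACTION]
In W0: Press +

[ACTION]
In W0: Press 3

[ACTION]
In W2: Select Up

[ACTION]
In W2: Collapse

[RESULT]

              ┠────────────────────
              ┃   ┏━━━━━━━━━━━━━━━━
              ┃┌──┃ GameOfLife     
              ┃│ 7┠────────────────
              ┃├──┃Gen: 0          
              ┃│ 4┃█·······█··█····
              ┃├──┃··█···█████··█··
━━━━━━━━━━━━━┓┃│ 1┃···█·██·█····██·
             ┃┃├──┃█·███··█·█·█·█··
─────────────┨┃│ 0┃·····█·█·█·█····
             ┃┃├──┃█··████·█····█·█
             ┃┃│ C┃██·█··█···█·███·
             ┃┃└──┃···········█···█
             ┃┃   ┗━━━━━━━━━━━━━━━━
             ┃┗━━━━━━━━━━━━━━━━━━━━
             ┃                     
             ┃                     
             ┃                     
             ┃                     


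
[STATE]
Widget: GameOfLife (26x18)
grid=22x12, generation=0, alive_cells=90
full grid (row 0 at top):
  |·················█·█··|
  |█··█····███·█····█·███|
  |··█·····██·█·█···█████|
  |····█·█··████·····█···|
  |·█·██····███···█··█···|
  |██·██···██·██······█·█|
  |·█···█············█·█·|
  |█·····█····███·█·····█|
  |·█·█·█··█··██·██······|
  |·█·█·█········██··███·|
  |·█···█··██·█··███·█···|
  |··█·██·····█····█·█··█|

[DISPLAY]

Gen: 0                    
·················█·█··    
█··█····███·█····█·███    
··█·····██·█·█···█████    
····█·█··████·····█···    
·█·██····███···█··█···    
██·██···██·██······█·█    
·█···█············█·█·    
█·····█····███·█·····█    
·█·█·█··█··██·██······    
·█·█·█········██··███·    
·█···█··██·█··███·█···    
··█·██·····█····█·█··█    
                          
                          
                          
                          
                          


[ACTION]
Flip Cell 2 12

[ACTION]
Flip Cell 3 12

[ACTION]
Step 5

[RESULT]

Gen: 5                    
········██·······█···█    
········██··██·······█    
··················█···    
··········█··█·····███    
··········█··█········    
··············█···█···    
··········██·█·███····    
·········██·██···█···█    
···········█·███····█·    
·█····█········█████··    
·█···█·█·········███··    
·█···█·█··············    
                          
                          
                          
                          
                          


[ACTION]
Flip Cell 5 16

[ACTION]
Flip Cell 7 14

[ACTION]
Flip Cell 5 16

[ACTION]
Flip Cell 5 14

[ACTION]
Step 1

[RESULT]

Gen: 6                    
········██············    
········██············    
·········█··██·····█·█    
···················██·    
···················██·    
··········███·█·██····    
·········███·█·████···    
·········█·······█····    
··········██·······██·    
······█········█····█·    
███··█·█···········█··    
··················█···    
                          
                          
                          
                          
                          


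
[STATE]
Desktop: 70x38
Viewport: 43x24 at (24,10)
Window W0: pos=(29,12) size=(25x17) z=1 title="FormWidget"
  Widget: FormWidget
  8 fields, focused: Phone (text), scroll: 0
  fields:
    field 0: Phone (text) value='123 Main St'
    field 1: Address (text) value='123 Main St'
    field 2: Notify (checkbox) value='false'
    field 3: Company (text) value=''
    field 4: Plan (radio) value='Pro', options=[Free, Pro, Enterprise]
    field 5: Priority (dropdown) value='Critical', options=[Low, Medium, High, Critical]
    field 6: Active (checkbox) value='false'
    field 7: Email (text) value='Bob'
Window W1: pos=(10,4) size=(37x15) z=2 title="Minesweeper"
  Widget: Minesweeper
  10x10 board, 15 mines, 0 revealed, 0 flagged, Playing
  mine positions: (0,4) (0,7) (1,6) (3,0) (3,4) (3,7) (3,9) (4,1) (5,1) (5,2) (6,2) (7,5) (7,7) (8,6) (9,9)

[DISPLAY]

                      ┃                    
                      ┃                    
                      ┃━━━━━━┓             
                      ┃      ┃             
                      ┃──────┨             
                      ┃3 Mai]┃             
                      ┃3 Mai]┃             
                      ┃      ┃             
━━━━━━━━━━━━━━━━━━━━━━┛     ]┃             
     ┃  Plan:       ( ) Free ┃             
     ┃  Priority:   [Critic▼]┃             
     ┃  Active:     [ ]      ┃             
     ┃  Email:      [Bob    ]┃             
     ┃                       ┃             
     ┃                       ┃             
     ┃                       ┃             
     ┃                       ┃             
     ┃                       ┃             
     ┗━━━━━━━━━━━━━━━━━━━━━━━┛             
                                           
                                           
                                           
                                           
                                           


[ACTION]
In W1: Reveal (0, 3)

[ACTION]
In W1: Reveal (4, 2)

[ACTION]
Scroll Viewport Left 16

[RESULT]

  ┃■■■■■■■■■■                         ┃    
  ┃■■3■■■■■■■                         ┃    
  ┃■■■■■■■■■■                         ┃━━━━
  ┃■■■■■■■■■■                         ┃    
  ┃■■■■■■■■■■                         ┃────
  ┃■■■■■■■■■■                         ┃3 Ma
  ┃■■■■■■■■■■                         ┃3 Ma
  ┃                                   ┃    
  ┗━━━━━━━━━━━━━━━━━━━━━━━━━━━━━━━━━━━┛    
                     ┃  Plan:       ( ) Fre
                     ┃  Priority:   [Critic
                     ┃  Active:     [ ]    
                     ┃  Email:      [Bob   
                     ┃                     
                     ┃                     
                     ┃                     
                     ┃                     
                     ┃                     
                     ┗━━━━━━━━━━━━━━━━━━━━━
                                           
                                           
                                           
                                           
                                           


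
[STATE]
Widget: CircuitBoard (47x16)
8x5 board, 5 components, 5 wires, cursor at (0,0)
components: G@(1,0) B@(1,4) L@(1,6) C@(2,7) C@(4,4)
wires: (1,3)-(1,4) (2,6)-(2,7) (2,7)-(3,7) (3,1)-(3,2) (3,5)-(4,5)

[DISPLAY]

   0 1 2 3 4 5 6 7                             
0  [.]                                         
                                               
1   G           · ─ B       L                  
                                               
2                           · ─ C              
                                │              
3       · ─ ·           ·       ·              
                        │                      
4                   C   ·                      
Cursor: (0,0)                                  
                                               
                                               
                                               
                                               
                                               


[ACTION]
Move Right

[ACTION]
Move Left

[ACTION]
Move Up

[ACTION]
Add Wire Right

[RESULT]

   0 1 2 3 4 5 6 7                             
0  [.]─ ·                                      
                                               
1   G           · ─ B       L                  
                                               
2                           · ─ C              
                                │              
3       · ─ ·           ·       ·              
                        │                      
4                   C   ·                      
Cursor: (0,0)                                  
                                               
                                               
                                               
                                               
                                               
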